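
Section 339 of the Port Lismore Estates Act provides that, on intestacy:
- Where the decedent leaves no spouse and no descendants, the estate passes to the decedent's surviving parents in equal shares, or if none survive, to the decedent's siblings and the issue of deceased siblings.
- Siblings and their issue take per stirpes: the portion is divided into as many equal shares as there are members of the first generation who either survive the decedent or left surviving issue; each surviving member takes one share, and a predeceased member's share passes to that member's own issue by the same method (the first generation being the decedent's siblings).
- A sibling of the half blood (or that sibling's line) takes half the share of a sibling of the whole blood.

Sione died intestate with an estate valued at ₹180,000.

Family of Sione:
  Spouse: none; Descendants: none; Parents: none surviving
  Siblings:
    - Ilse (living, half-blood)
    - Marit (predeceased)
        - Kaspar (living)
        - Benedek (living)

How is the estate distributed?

Ilse: ₹60,000; Kaspar: ₹60,000; Benedek: ₹60,000

The entire ₹180,000 passes to the siblings and their issue.
Counting each half-blood sibling's line as half a unit, there are 3/2 units in ₹180,000, so one unit is ₹120,000. Whole-blood lines (Marit) take ₹120,000 each; half-blood lines (Ilse) take ₹60,000 each.
Marit's share (₹120,000) is divided into 2 shares of ₹60,000: Kaspar and Benedek each take ₹60,000.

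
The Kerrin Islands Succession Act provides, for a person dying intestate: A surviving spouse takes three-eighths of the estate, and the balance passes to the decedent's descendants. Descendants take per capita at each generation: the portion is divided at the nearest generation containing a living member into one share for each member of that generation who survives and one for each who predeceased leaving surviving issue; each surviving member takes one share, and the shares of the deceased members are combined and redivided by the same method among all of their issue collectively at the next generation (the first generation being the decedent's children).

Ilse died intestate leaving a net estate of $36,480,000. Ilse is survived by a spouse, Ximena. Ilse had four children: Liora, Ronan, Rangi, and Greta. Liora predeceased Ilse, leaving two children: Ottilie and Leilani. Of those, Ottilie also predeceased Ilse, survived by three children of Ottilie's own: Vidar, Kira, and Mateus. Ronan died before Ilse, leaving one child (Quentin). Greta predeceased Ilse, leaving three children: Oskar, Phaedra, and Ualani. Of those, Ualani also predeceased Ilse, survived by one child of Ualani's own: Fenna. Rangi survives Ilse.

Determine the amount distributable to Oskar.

Oskar receives $2,850,000.

Ximena takes three-eighths of $36,480,000 = $13,680,000. The remaining $22,800,000 passes to the descendants.
The descendants' portion ($22,800,000) is divided at the children's generation into 4 shares of $5,700,000. Rangi takes $5,700,000. The 3 shares of the deceased (Liora, Ronan, and Greta) are combined into a pool of $17,100,000.
That pool ($17,100,000) is divided at the grandchildren's generation into 6 shares of $2,850,000. Leilani, Quentin, Oskar, and Phaedra each take $2,850,000. The 2 shares of the deceased (Ottilie and Ualani) are combined into a pool of $5,700,000.
That pool ($5,700,000) is divided at the great-grandchildren's generation equally among Vidar, Kira, Mateus, and Fenna: $1,425,000 each.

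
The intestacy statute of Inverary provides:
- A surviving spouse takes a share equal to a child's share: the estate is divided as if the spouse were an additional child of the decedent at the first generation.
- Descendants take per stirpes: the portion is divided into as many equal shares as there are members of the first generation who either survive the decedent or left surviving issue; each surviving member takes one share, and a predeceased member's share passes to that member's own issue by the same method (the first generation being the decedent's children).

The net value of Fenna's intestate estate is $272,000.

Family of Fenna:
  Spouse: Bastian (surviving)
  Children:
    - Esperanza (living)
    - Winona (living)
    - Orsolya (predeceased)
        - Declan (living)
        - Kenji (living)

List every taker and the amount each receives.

The spouse counts as an additional share at the children's level, so there are 4 primary shares of $68,000. Bastian takes one such share ($68,000).
The children's combined portion ($204,000) is divided into 3 shares of $68,000: Esperanza and Winona each take $68,000; Orsolya's $68,000 share passes to Orsolya's issue.
Orsolya's share ($68,000) is divided into 2 shares of $34,000: Declan and Kenji each take $34,000.

Bastian: $68,000; Esperanza: $68,000; Winona: $68,000; Declan: $34,000; Kenji: $34,000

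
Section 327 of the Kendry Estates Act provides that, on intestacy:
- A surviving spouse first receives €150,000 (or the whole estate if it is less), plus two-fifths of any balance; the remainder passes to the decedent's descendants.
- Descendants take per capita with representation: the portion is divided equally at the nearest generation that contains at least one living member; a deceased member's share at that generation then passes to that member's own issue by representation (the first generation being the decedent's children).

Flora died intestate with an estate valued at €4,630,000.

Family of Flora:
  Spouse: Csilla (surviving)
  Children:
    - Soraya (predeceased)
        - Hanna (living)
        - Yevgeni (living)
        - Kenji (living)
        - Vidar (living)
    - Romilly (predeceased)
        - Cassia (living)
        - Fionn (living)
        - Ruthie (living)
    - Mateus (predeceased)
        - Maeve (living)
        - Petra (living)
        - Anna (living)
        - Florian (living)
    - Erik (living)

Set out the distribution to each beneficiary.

Csilla first takes €150,000, leaving a balance of €4,480,000. Csilla then takes two-fifths of the balance (€1,792,000), for a total of €1,942,000. The remaining €2,688,000 passes to the descendants.
The descendants' portion (€2,688,000) is divided into 4 shares of €672,000: Erik takes €672,000; Soraya's €672,000 share passes to Soraya's issue; Romilly's €672,000 share passes to Romilly's issue; Mateus's €672,000 share passes to Mateus's issue.
Soraya's share (€672,000) is divided into 4 shares of €168,000: Hanna, Yevgeni, Kenji, and Vidar each take €168,000.
Romilly's share (€672,000) is divided into 3 shares of €224,000: Cassia, Fionn, and Ruthie each take €224,000.
Mateus's share (€672,000) is divided into 4 shares of €168,000: Maeve, Petra, Anna, and Florian each take €168,000.

Csilla: €1,942,000; Hanna: €168,000; Yevgeni: €168,000; Kenji: €168,000; Vidar: €168,000; Cassia: €224,000; Fionn: €224,000; Ruthie: €224,000; Maeve: €168,000; Petra: €168,000; Anna: €168,000; Florian: €168,000; Erik: €672,000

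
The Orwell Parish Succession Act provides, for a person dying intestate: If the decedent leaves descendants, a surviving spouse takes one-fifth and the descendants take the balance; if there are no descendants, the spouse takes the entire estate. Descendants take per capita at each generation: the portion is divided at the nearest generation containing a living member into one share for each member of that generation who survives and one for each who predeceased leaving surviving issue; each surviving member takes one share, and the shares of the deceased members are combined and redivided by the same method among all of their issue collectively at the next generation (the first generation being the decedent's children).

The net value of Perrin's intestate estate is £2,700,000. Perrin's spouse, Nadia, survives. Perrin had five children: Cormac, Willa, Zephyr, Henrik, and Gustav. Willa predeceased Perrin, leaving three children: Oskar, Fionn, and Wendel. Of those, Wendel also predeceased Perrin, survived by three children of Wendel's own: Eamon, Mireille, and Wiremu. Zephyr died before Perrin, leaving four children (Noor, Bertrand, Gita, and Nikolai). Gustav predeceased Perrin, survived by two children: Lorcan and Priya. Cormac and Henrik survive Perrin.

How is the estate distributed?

Nadia takes one-fifth of £2,700,000 = £540,000. The remaining £2,160,000 passes to the descendants.
The descendants' portion (£2,160,000) is divided at the children's generation into 5 shares of £432,000. Cormac and Henrik each take £432,000. The 3 shares of the deceased (Willa, Zephyr, and Gustav) are combined into a pool of £1,296,000.
That pool (£1,296,000) is divided at the grandchildren's generation into 9 shares of £144,000. Oskar, Fionn, Noor, Bertrand, Gita, Nikolai, Lorcan, and Priya each take £144,000. The remaining share for the deceased Wendel (£144,000) is carried to the next generation.
That pool (£144,000) is divided at the great-grandchildren's generation equally among Eamon, Mireille, and Wiremu: £48,000 each.

Nadia: £540,000; Cormac: £432,000; Oskar: £144,000; Fionn: £144,000; Eamon: £48,000; Mireille: £48,000; Wiremu: £48,000; Noor: £144,000; Bertrand: £144,000; Gita: £144,000; Nikolai: £144,000; Henrik: £432,000; Lorcan: £144,000; Priya: £144,000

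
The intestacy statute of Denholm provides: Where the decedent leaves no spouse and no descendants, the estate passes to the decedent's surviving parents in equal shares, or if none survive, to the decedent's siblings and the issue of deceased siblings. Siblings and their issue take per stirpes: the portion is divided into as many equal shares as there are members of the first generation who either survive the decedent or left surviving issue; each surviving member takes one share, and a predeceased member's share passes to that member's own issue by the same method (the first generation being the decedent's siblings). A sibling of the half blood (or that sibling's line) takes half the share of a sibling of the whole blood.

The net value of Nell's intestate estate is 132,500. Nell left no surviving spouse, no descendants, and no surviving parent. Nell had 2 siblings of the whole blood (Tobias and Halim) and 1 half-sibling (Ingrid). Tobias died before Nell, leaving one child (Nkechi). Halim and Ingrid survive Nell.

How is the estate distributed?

The entire 132,500 passes to the siblings and their issue.
Counting each half-blood sibling's line as half a unit, there are 5/2 units in 132,500, so one unit is 53,000. Whole-blood lines (Tobias and Halim) take 53,000 each; half-blood lines (Ingrid) take 26,500 each.
Tobias's share (53,000) passes entirely to Nkechi.

Nkechi: 53,000; Halim: 53,000; Ingrid: 26,500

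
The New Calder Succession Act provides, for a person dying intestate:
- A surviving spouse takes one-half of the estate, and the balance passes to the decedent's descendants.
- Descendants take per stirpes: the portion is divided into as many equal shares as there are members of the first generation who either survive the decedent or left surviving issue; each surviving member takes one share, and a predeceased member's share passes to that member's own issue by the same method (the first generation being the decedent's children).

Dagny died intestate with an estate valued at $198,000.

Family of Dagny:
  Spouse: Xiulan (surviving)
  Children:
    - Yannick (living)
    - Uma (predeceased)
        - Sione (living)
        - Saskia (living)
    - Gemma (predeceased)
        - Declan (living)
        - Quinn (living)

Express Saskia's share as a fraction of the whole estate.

Saskia receives 1/12 of the estate.

Xiulan takes one-half of $198,000 = $99,000. The remaining $99,000 passes to the descendants.
The descendants' portion ($99,000) is divided into 3 shares of $33,000: Yannick takes $33,000; Uma's $33,000 share passes to Uma's issue; Gemma's $33,000 share passes to Gemma's issue.
Uma's share ($33,000) is divided into 2 shares of $16,500: Sione and Saskia each take $16,500.
Gemma's share ($33,000) is divided into 2 shares of $16,500: Declan and Quinn each take $16,500.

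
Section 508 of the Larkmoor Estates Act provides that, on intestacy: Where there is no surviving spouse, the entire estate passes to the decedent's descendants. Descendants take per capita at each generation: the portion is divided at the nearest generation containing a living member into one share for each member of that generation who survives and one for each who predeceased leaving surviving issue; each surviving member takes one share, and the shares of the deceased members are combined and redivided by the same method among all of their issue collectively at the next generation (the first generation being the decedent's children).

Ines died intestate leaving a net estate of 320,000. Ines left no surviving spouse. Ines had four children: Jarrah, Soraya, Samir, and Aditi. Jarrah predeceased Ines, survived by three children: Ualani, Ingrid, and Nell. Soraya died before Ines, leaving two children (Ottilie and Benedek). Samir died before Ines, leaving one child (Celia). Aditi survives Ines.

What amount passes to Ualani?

The entire 320,000 passes to the descendants.
That amount (320,000) is divided at the children's generation into 4 shares of 80,000. Aditi takes 80,000. The 3 shares of the deceased (Jarrah, Soraya, and Samir) are combined into a pool of 240,000.
That pool (240,000) is divided at the grandchildren's generation equally among Ualani, Ingrid, Nell, Ottilie, Benedek, and Celia: 40,000 each.

Ualani receives 40,000.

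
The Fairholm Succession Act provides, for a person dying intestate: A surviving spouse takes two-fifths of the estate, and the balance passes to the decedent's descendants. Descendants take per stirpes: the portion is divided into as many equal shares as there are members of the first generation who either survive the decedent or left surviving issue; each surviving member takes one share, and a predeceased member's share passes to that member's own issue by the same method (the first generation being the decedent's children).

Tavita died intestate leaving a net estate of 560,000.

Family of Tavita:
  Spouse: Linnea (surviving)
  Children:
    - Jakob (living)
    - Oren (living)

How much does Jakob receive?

Linnea takes two-fifths of 560,000 = 224,000. The remaining 336,000 passes to the descendants.
The descendants' portion (336,000) is divided into 2 shares of 168,000: Jakob and Oren each take 168,000.

Jakob receives 168,000.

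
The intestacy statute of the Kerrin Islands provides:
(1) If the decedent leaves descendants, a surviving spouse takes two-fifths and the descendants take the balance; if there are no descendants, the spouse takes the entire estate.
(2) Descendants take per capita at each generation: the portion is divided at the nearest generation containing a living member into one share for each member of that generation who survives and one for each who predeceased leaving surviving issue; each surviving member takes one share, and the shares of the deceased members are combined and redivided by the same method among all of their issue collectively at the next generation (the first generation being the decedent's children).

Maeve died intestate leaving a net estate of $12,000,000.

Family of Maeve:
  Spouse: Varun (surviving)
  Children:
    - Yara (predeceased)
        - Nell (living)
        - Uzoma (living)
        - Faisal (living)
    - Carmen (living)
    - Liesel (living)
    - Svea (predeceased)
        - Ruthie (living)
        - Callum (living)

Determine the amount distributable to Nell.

Nell receives $720,000.

Varun takes two-fifths of $12,000,000 = $4,800,000. The remaining $7,200,000 passes to the descendants.
The descendants' portion ($7,200,000) is divided at the children's generation into 4 shares of $1,800,000. Carmen and Liesel each take $1,800,000. The 2 shares of the deceased (Yara and Svea) are combined into a pool of $3,600,000.
That pool ($3,600,000) is divided at the grandchildren's generation equally among Nell, Uzoma, Faisal, Ruthie, and Callum: $720,000 each.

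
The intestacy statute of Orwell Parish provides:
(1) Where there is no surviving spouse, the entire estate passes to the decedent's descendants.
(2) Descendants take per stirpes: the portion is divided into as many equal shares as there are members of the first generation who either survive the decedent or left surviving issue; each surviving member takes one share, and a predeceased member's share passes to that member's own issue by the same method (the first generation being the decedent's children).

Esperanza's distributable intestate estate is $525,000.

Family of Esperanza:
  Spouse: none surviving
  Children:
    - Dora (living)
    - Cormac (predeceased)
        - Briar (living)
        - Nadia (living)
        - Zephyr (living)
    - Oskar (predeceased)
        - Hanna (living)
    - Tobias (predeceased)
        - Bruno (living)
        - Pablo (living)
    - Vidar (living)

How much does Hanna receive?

Hanna receives $105,000.

The entire $525,000 passes to the descendants.
That amount ($525,000) is divided into 5 shares of $105,000: Dora and Vidar each take $105,000; Cormac's $105,000 share passes to Cormac's issue; Oskar's $105,000 share passes to Oskar's issue; Tobias's $105,000 share passes to Tobias's issue.
Cormac's share ($105,000) is divided into 3 shares of $35,000: Briar, Nadia, and Zephyr each take $35,000.
Oskar's share ($105,000) passes entirely to Hanna.
Tobias's share ($105,000) is divided into 2 shares of $52,500: Bruno and Pablo each take $52,500.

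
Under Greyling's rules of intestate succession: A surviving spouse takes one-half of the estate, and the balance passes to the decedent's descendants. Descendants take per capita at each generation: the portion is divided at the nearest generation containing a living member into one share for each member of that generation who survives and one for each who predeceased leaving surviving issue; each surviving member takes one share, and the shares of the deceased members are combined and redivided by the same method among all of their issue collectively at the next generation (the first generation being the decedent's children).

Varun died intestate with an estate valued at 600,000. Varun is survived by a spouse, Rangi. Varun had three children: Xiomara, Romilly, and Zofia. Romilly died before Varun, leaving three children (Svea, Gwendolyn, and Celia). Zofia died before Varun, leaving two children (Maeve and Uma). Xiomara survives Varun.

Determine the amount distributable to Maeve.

Maeve receives 40,000.

Rangi takes one-half of 600,000 = 300,000. The remaining 300,000 passes to the descendants.
The descendants' portion (300,000) is divided at the children's generation into 3 shares of 100,000. Xiomara takes 100,000. The 2 shares of the deceased (Romilly and Zofia) are combined into a pool of 200,000.
That pool (200,000) is divided at the grandchildren's generation equally among Svea, Gwendolyn, Celia, Maeve, and Uma: 40,000 each.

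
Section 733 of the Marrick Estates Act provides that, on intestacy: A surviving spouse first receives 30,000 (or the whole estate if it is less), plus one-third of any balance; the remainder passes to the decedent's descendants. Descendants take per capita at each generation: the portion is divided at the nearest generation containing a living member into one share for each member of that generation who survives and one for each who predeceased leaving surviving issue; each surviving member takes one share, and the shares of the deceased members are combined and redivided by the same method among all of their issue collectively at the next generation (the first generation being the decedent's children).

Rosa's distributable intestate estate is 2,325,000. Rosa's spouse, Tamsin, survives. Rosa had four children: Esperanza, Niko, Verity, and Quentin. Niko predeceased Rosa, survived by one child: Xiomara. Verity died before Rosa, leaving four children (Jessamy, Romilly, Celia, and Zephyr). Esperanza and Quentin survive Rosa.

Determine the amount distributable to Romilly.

Romilly receives 153,000.

Tamsin first takes 30,000, leaving a balance of 2,295,000. Tamsin then takes one-third of the balance (765,000), for a total of 795,000. The remaining 1,530,000 passes to the descendants.
The descendants' portion (1,530,000) is divided at the children's generation into 4 shares of 382,500. Esperanza and Quentin each take 382,500. The 2 shares of the deceased (Niko and Verity) are combined into a pool of 765,000.
That pool (765,000) is divided at the grandchildren's generation equally among Xiomara, Jessamy, Romilly, Celia, and Zephyr: 153,000 each.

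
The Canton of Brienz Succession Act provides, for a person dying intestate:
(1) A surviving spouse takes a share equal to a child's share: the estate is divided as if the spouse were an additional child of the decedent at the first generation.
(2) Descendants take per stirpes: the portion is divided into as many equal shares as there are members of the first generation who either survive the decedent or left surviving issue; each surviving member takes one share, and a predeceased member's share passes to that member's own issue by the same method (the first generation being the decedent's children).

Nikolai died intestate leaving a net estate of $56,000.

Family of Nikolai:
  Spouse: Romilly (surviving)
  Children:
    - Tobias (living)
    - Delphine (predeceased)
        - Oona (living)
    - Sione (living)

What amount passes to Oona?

Oona receives $14,000.

The spouse counts as an additional share at the children's level, so there are 4 primary shares of $14,000. Romilly takes one such share ($14,000).
The children's combined portion ($42,000) is divided into 3 shares of $14,000: Tobias and Sione each take $14,000; Delphine's $14,000 share passes to Delphine's issue.
Delphine's share ($14,000) passes entirely to Oona.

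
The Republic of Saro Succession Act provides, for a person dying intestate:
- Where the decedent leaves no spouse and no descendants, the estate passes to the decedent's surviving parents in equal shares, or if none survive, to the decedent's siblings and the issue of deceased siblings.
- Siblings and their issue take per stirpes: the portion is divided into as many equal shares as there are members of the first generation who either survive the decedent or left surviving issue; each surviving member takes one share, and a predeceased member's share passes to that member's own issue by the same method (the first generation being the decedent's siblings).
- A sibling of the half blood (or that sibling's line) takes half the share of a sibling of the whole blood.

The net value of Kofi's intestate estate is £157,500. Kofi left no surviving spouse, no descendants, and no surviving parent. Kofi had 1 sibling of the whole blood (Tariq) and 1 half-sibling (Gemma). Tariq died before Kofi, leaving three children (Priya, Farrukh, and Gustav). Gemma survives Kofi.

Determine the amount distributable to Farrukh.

Farrukh receives £35,000.

The entire £157,500 passes to the siblings and their issue.
Counting each half-blood sibling's line as half a unit, there are 3/2 units in £157,500, so one unit is £105,000. Whole-blood lines (Tariq) take £105,000 each; half-blood lines (Gemma) take £52,500 each.
Tariq's share (£105,000) is divided into 3 shares of £35,000: Priya, Farrukh, and Gustav each take £35,000.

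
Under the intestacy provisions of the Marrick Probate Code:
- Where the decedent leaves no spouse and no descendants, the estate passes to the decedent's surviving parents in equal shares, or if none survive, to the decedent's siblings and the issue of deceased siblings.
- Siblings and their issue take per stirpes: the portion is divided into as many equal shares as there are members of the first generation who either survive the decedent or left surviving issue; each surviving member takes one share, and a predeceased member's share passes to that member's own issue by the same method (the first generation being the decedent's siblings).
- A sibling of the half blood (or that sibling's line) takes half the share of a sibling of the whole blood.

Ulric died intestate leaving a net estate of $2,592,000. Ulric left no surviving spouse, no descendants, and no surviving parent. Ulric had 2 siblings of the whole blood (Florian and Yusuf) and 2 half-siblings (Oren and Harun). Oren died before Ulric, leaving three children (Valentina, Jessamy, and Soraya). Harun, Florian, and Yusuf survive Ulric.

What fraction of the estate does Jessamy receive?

Jessamy receives 1/18 of the estate.

The entire $2,592,000 passes to the siblings and their issue.
Counting each half-blood sibling's line as half a unit, there are 3 units in $2,592,000, so one unit is $864,000. Whole-blood lines (Florian and Yusuf) take $864,000 each; half-blood lines (Oren and Harun) take $432,000 each.
Oren's share ($432,000) is divided into 3 shares of $144,000: Valentina, Jessamy, and Soraya each take $144,000.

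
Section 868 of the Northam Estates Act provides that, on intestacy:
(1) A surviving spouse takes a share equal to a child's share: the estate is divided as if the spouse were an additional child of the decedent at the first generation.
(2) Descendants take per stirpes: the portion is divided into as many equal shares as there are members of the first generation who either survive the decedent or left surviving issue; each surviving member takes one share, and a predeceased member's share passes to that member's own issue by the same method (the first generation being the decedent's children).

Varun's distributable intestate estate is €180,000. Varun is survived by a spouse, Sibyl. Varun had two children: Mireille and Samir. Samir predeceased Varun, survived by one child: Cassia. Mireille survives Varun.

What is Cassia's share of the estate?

Cassia receives €60,000.

The spouse counts as an additional share at the children's level, so there are 3 primary shares of €60,000. Sibyl takes one such share (€60,000).
The children's combined portion (€120,000) is divided into 2 shares of €60,000: Mireille takes €60,000; Samir's €60,000 share passes to Samir's issue.
Samir's share (€60,000) passes entirely to Cassia.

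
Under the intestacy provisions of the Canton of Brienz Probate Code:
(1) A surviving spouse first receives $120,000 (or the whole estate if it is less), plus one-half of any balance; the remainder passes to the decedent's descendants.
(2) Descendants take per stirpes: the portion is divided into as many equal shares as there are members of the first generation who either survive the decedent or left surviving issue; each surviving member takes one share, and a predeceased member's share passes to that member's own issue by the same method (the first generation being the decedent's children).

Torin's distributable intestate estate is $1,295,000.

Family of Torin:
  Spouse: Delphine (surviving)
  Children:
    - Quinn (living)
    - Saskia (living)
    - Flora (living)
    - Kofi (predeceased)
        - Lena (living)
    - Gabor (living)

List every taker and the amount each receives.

Delphine: $707,500; Quinn: $117,500; Saskia: $117,500; Flora: $117,500; Lena: $117,500; Gabor: $117,500

Delphine first takes $120,000, leaving a balance of $1,175,000. Delphine then takes one-half of the balance ($587,500), for a total of $707,500. The remaining $587,500 passes to the descendants.
The descendants' portion ($587,500) is divided into 5 shares of $117,500: Quinn, Saskia, Flora, and Gabor each take $117,500; Kofi's $117,500 share passes to Kofi's issue.
Kofi's share ($117,500) passes entirely to Lena.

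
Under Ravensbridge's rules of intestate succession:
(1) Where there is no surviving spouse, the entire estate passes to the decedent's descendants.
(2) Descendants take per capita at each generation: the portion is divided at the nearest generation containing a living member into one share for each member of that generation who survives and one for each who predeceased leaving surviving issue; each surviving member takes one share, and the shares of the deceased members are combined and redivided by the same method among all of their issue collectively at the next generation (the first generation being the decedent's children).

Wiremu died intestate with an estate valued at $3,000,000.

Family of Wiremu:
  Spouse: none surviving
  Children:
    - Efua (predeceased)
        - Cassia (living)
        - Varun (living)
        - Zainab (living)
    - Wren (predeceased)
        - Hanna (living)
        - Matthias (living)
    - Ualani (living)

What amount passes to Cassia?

The entire $3,000,000 passes to the descendants.
That amount ($3,000,000) is divided at the children's generation into 3 shares of $1,000,000. Ualani takes $1,000,000. The 2 shares of the deceased (Efua and Wren) are combined into a pool of $2,000,000.
That pool ($2,000,000) is divided at the grandchildren's generation equally among Cassia, Varun, Zainab, Hanna, and Matthias: $400,000 each.

Cassia receives $400,000.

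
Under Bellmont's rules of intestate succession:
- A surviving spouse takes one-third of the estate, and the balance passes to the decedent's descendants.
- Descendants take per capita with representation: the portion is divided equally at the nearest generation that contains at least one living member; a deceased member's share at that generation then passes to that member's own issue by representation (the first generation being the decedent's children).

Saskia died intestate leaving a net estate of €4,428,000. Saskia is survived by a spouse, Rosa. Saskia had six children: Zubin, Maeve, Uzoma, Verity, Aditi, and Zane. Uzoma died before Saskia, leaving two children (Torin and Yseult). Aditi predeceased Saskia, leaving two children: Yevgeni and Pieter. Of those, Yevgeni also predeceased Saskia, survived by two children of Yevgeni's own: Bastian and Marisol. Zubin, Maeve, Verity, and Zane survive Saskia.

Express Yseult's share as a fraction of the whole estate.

Yseult receives 1/18 of the estate.

Rosa takes one-third of €4,428,000 = €1,476,000. The remaining €2,952,000 passes to the descendants.
The descendants' portion (€2,952,000) is divided into 6 shares of €492,000: Zubin, Maeve, Verity, and Zane each take €492,000; Uzoma's €492,000 share passes to Uzoma's issue; Aditi's €492,000 share passes to Aditi's issue.
Uzoma's share (€492,000) is divided into 2 shares of €246,000: Torin and Yseult each take €246,000.
Aditi's share (€492,000) is divided into 2 shares of €246,000: Pieter takes €246,000; Yevgeni's €246,000 share passes to Yevgeni's issue.
Yevgeni's share (€246,000) is divided into 2 shares of €123,000: Bastian and Marisol each take €123,000.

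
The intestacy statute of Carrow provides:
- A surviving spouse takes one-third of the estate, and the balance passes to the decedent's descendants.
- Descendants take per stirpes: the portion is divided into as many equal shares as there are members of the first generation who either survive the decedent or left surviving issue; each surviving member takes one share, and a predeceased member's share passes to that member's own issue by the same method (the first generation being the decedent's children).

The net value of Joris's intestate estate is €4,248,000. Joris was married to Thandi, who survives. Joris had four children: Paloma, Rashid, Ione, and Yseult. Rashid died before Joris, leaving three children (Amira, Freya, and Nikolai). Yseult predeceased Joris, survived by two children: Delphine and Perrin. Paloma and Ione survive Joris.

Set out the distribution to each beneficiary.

Thandi: €1,416,000; Paloma: €708,000; Amira: €236,000; Freya: €236,000; Nikolai: €236,000; Ione: €708,000; Delphine: €354,000; Perrin: €354,000

Thandi takes one-third of €4,248,000 = €1,416,000. The remaining €2,832,000 passes to the descendants.
The descendants' portion (€2,832,000) is divided into 4 shares of €708,000: Paloma and Ione each take €708,000; Rashid's €708,000 share passes to Rashid's issue; Yseult's €708,000 share passes to Yseult's issue.
Rashid's share (€708,000) is divided into 3 shares of €236,000: Amira, Freya, and Nikolai each take €236,000.
Yseult's share (€708,000) is divided into 2 shares of €354,000: Delphine and Perrin each take €354,000.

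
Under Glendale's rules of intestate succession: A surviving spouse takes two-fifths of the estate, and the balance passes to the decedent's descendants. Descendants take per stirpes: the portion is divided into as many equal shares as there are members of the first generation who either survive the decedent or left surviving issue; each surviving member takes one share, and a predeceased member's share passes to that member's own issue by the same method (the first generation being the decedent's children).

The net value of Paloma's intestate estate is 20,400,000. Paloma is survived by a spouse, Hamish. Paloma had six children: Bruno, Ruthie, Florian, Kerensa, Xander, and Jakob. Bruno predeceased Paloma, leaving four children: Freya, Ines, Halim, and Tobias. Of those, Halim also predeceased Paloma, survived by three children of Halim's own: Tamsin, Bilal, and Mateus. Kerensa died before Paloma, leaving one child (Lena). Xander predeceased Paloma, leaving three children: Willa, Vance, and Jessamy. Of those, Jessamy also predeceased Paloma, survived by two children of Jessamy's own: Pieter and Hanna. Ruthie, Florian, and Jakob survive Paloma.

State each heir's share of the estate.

Hamish takes two-fifths of 20,400,000 = 8,160,000. The remaining 12,240,000 passes to the descendants.
The descendants' portion (12,240,000) is divided into 6 shares of 2,040,000: Ruthie, Florian, and Jakob each take 2,040,000; Bruno's 2,040,000 share passes to Bruno's issue; Kerensa's 2,040,000 share passes to Kerensa's issue; Xander's 2,040,000 share passes to Xander's issue.
Bruno's share (2,040,000) is divided into 4 shares of 510,000: Freya, Ines, and Tobias each take 510,000; Halim's 510,000 share passes to Halim's issue.
Halim's share (510,000) is divided into 3 shares of 170,000: Tamsin, Bilal, and Mateus each take 170,000.
Kerensa's share (2,040,000) passes entirely to Lena.
Xander's share (2,040,000) is divided into 3 shares of 680,000: Willa and Vance each take 680,000; Jessamy's 680,000 share passes to Jessamy's issue.
Jessamy's share (680,000) is divided into 2 shares of 340,000: Pieter and Hanna each take 340,000.

Hamish: 8,160,000; Freya: 510,000; Ines: 510,000; Tamsin: 170,000; Bilal: 170,000; Mateus: 170,000; Tobias: 510,000; Ruthie: 2,040,000; Florian: 2,040,000; Lena: 2,040,000; Willa: 680,000; Vance: 680,000; Pieter: 340,000; Hanna: 340,000; Jakob: 2,040,000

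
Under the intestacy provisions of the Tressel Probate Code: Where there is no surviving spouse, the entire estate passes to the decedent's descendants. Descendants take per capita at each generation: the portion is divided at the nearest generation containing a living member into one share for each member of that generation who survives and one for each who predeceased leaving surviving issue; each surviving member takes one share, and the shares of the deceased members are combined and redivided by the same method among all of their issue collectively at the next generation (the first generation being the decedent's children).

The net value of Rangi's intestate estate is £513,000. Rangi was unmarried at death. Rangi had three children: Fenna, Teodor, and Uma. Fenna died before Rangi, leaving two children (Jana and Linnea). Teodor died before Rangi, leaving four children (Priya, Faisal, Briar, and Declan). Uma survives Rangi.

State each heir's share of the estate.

The entire £513,000 passes to the descendants.
That amount (£513,000) is divided at the children's generation into 3 shares of £171,000. Uma takes £171,000. The 2 shares of the deceased (Fenna and Teodor) are combined into a pool of £342,000.
That pool (£342,000) is divided at the grandchildren's generation equally among Jana, Linnea, Priya, Faisal, Briar, and Declan: £57,000 each.

Jana: £57,000; Linnea: £57,000; Priya: £57,000; Faisal: £57,000; Briar: £57,000; Declan: £57,000; Uma: £171,000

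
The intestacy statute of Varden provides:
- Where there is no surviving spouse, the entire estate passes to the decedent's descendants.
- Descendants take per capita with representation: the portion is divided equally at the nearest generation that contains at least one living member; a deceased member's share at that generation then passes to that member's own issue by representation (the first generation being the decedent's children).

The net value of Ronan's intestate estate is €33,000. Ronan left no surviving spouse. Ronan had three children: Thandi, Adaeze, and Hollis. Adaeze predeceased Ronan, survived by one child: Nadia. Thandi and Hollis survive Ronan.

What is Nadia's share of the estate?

Nadia receives €11,000.

The entire €33,000 passes to the descendants.
That amount (€33,000) is divided into 3 shares of €11,000: Thandi and Hollis each take €11,000; Adaeze's €11,000 share passes to Adaeze's issue.
Adaeze's share (€11,000) passes entirely to Nadia.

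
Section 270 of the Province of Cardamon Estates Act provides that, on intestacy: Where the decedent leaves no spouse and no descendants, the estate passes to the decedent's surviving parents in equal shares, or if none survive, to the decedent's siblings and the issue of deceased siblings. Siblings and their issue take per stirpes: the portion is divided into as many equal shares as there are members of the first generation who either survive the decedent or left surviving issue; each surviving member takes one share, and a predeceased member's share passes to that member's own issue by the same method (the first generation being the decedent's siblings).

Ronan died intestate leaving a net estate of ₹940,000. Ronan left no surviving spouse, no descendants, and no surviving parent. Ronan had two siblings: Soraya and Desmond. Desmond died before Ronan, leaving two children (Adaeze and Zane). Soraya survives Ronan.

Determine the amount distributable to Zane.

Zane receives ₹235,000.

The entire ₹940,000 passes to the siblings and their issue.
That amount (₹940,000) is divided into 2 shares of ₹470,000: Soraya takes ₹470,000; Desmond's ₹470,000 share passes to Desmond's issue.
Desmond's share (₹470,000) is divided into 2 shares of ₹235,000: Adaeze and Zane each take ₹235,000.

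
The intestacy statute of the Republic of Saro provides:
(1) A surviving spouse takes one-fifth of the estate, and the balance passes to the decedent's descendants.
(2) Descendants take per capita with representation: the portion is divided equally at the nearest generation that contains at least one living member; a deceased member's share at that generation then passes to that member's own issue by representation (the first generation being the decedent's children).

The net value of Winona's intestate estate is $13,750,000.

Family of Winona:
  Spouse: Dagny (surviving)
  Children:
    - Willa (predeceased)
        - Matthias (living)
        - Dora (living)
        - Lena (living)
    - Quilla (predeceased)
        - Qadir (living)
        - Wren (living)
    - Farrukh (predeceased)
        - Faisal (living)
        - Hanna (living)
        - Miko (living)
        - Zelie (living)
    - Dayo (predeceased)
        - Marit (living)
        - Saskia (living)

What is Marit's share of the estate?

Dagny takes one-fifth of $13,750,000 = $2,750,000. The remaining $11,000,000 passes to the descendants.
No child survives, so the initial division is made at the grandchildren's generation.
The descendants' portion ($11,000,000) is divided into 11 shares of $1,000,000: Matthias, Dora, Lena, Qadir, Wren, Faisal, Hanna, Miko, Zelie, Marit, and Saskia each take $1,000,000.

Marit receives $1,000,000.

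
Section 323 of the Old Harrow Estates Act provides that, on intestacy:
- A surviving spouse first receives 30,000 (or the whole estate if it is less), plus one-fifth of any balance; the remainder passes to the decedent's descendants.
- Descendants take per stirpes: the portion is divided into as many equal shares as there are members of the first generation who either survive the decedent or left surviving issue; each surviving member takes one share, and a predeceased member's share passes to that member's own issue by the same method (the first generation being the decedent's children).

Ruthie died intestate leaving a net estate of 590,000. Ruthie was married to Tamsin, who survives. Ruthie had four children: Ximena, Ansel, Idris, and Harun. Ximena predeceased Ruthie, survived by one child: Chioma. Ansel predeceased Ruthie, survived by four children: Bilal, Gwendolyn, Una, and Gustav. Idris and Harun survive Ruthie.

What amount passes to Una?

Tamsin first takes 30,000, leaving a balance of 560,000. Tamsin then takes one-fifth of the balance (112,000), for a total of 142,000. The remaining 448,000 passes to the descendants.
The descendants' portion (448,000) is divided into 4 shares of 112,000: Idris and Harun each take 112,000; Ximena's 112,000 share passes to Ximena's issue; Ansel's 112,000 share passes to Ansel's issue.
Ximena's share (112,000) passes entirely to Chioma.
Ansel's share (112,000) is divided into 4 shares of 28,000: Bilal, Gwendolyn, Una, and Gustav each take 28,000.

Una receives 28,000.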